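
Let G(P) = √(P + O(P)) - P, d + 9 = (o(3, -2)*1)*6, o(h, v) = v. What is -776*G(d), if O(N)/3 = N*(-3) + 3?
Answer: -16296 - 776*√177 ≈ -26620.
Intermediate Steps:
d = -21 (d = -9 - 2*1*6 = -9 - 2*6 = -9 - 12 = -21)
O(N) = 9 - 9*N (O(N) = 3*(N*(-3) + 3) = 3*(-3*N + 3) = 3*(3 - 3*N) = 9 - 9*N)
G(P) = √(9 - 8*P) - P (G(P) = √(P + (9 - 9*P)) - P = √(9 - 8*P) - P)
-776*G(d) = -776*(√(9 - 8*(-21)) - 1*(-21)) = -776*(√(9 + 168) + 21) = -776*(√177 + 21) = -776*(21 + √177) = -16296 - 776*√177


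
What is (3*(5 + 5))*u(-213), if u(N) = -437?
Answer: -13110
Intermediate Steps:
(3*(5 + 5))*u(-213) = (3*(5 + 5))*(-437) = (3*10)*(-437) = 30*(-437) = -13110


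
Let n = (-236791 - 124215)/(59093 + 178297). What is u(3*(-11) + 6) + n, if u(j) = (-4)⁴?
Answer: 30205417/118695 ≈ 254.48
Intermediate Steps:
u(j) = 256
n = -180503/118695 (n = -361006/237390 = -361006*1/237390 = -180503/118695 ≈ -1.5207)
u(3*(-11) + 6) + n = 256 - 180503/118695 = 30205417/118695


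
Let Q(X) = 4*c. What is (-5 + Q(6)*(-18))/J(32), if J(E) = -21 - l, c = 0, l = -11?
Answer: ½ ≈ 0.50000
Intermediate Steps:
Q(X) = 0 (Q(X) = 4*0 = 0)
J(E) = -10 (J(E) = -21 - 1*(-11) = -21 + 11 = -10)
(-5 + Q(6)*(-18))/J(32) = (-5 + 0*(-18))/(-10) = (-5 + 0)*(-⅒) = -5*(-⅒) = ½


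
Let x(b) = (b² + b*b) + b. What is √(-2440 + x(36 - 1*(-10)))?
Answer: √1838 ≈ 42.872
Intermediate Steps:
x(b) = b + 2*b² (x(b) = (b² + b²) + b = 2*b² + b = b + 2*b²)
√(-2440 + x(36 - 1*(-10))) = √(-2440 + (36 - 1*(-10))*(1 + 2*(36 - 1*(-10)))) = √(-2440 + (36 + 10)*(1 + 2*(36 + 10))) = √(-2440 + 46*(1 + 2*46)) = √(-2440 + 46*(1 + 92)) = √(-2440 + 46*93) = √(-2440 + 4278) = √1838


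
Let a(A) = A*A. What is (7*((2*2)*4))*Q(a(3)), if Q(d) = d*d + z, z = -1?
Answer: 8960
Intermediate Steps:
a(A) = A²
Q(d) = -1 + d² (Q(d) = d*d - 1 = d² - 1 = -1 + d²)
(7*((2*2)*4))*Q(a(3)) = (7*((2*2)*4))*(-1 + (3²)²) = (7*(4*4))*(-1 + 9²) = (7*16)*(-1 + 81) = 112*80 = 8960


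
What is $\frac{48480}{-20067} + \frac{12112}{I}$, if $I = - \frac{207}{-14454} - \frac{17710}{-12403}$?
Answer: $\frac{1613334394265984}{192158441481} \approx 8395.9$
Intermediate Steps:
$I = \frac{28727529}{19919218}$ ($I = \left(-207\right) \left(- \frac{1}{14454}\right) - - \frac{17710}{12403} = \frac{23}{1606} + \frac{17710}{12403} = \frac{28727529}{19919218} \approx 1.4422$)
$\frac{48480}{-20067} + \frac{12112}{I} = \frac{48480}{-20067} + \frac{12112}{\frac{28727529}{19919218}} = 48480 \left(- \frac{1}{20067}\right) + 12112 \cdot \frac{19919218}{28727529} = - \frac{16160}{6689} + \frac{241261568416}{28727529} = \frac{1613334394265984}{192158441481}$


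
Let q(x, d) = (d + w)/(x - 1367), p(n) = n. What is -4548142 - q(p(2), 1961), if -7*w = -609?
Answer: -6208211782/1365 ≈ -4.5481e+6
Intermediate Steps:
w = 87 (w = -1/7*(-609) = 87)
q(x, d) = (87 + d)/(-1367 + x) (q(x, d) = (d + 87)/(x - 1367) = (87 + d)/(-1367 + x))
-4548142 - q(p(2), 1961) = -4548142 - (87 + 1961)/(-1367 + 2) = -4548142 - 2048/(-1365) = -4548142 - (-1)*2048/1365 = -4548142 - 1*(-2048/1365) = -4548142 + 2048/1365 = -6208211782/1365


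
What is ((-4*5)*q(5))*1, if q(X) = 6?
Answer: -120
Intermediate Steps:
((-4*5)*q(5))*1 = (-4*5*6)*1 = -20*6*1 = -120*1 = -120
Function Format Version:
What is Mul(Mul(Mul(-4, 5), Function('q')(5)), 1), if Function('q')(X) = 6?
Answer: -120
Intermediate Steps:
Mul(Mul(Mul(-4, 5), Function('q')(5)), 1) = Mul(Mul(Mul(-4, 5), 6), 1) = Mul(Mul(-20, 6), 1) = Mul(-120, 1) = -120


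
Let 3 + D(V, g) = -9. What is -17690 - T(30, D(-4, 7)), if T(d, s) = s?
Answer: -17678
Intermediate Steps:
D(V, g) = -12 (D(V, g) = -3 - 9 = -12)
-17690 - T(30, D(-4, 7)) = -17690 - 1*(-12) = -17690 + 12 = -17678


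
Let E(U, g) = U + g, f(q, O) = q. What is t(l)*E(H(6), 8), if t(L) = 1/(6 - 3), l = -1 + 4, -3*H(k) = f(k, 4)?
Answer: 2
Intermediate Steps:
H(k) = -k/3
l = 3
t(L) = ⅓ (t(L) = 1/3 = ⅓)
t(l)*E(H(6), 8) = (-⅓*6 + 8)/3 = (-2 + 8)/3 = (⅓)*6 = 2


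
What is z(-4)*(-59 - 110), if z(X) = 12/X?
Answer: 507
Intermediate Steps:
z(-4)*(-59 - 110) = (12/(-4))*(-59 - 110) = (12*(-¼))*(-169) = -3*(-169) = 507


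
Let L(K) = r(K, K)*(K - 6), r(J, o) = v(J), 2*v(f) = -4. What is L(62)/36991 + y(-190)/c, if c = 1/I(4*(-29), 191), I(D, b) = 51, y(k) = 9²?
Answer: 152809709/36991 ≈ 4131.0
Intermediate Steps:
v(f) = -2 (v(f) = (½)*(-4) = -2)
r(J, o) = -2
y(k) = 81
L(K) = 12 - 2*K (L(K) = -2*(K - 6) = -2*(-6 + K) = 12 - 2*K)
c = 1/51 ≈ 0.019608
L(62)/36991 + y(-190)/c = (12 - 2*62)/36991 + 81/(1/51) = (12 - 124)*(1/36991) + 81*51 = -112*1/36991 + 4131 = -112/36991 + 4131 = 152809709/36991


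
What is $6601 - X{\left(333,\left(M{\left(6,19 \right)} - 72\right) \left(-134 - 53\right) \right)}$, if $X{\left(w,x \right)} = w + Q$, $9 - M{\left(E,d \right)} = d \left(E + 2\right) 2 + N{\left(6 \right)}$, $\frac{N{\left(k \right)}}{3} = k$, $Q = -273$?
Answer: $6541$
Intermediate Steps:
$N{\left(k \right)} = 3 k$
$M{\left(E,d \right)} = -9 - d \left(4 + 2 E\right)$ ($M{\left(E,d \right)} = 9 - \left(d \left(E + 2\right) 2 + 3 \cdot 6\right) = 9 - \left(d \left(2 + E\right) 2 + 18\right) = 9 - \left(d \left(4 + 2 E\right) + 18\right) = 9 - \left(18 + d \left(4 + 2 E\right)\right) = -9 - d \left(4 + 2 E\right)$)
$X{\left(w,x \right)} = -273 + w$ ($X{\left(w,x \right)} = w - 273 = -273 + w$)
$6601 - X{\left(333,\left(M{\left(6,19 \right)} - 72\right) \left(-134 - 53\right) \right)} = 6601 - \left(-273 + 333\right) = 6601 - 60 = 6541$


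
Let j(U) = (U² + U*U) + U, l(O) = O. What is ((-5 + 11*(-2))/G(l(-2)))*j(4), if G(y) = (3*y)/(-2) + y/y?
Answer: -243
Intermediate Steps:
G(y) = 1 - 3*y/2 (G(y) = (3*y)*(-½) + 1 = -3*y/2 + 1 = 1 - 3*y/2)
j(U) = U + 2*U² (j(U) = (U² + U²) + U = 2*U² + U = U + 2*U²)
((-5 + 11*(-2))/G(l(-2)))*j(4) = ((-5 + 11*(-2))/(1 - 3/2*(-2)))*(4*(1 + 2*4)) = ((-5 - 22)/(1 + 3))*(4*(1 + 8)) = (-27/4)*(4*9) = -27*¼*36 = -27/4*36 = -243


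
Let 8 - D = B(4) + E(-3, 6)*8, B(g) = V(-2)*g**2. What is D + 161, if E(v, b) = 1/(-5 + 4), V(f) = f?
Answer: 209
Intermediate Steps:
B(g) = -2*g**2
E(v, b) = -1 (E(v, b) = 1/(-1) = -1)
D = 48 (D = 8 - (-2*4**2 - 1*8) = 8 - (-2*16 - 8) = 8 - (-32 - 8) = 8 - 1*(-40) = 8 + 40 = 48)
D + 161 = 48 + 161 = 209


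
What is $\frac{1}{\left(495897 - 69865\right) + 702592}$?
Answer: $\frac{1}{1128624} \approx 8.8603 \cdot 10^{-7}$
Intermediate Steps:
$\frac{1}{\left(495897 - 69865\right) + 702592} = \frac{1}{426032 + 702592} = \frac{1}{1128624}$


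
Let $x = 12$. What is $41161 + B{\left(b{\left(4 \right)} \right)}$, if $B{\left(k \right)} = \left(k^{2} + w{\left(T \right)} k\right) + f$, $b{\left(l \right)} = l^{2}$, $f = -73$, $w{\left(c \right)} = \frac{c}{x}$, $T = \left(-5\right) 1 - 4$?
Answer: $41332$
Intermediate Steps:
$T = -9$ ($T = -5 - 4 = -9$)
$w{\left(c \right)} = \frac{c}{12}$
$B{\left(k \right)} = -73 + k^{2} - \frac{3 k}{4}$ ($B{\left(k \right)} = \left(k^{2} + \frac{1}{12} \left(-9\right) k\right) - 73 = \left(k^{2} - \frac{3 k}{4}\right) - 73 = -73 + k^{2} - \frac{3 k}{4}$)
$41161 + B{\left(b{\left(4 \right)} \right)} = 41161 - \left(73 - 256 + 12\right) = 41161 - \left(85 - 256\right) = 41161 - -171 = 41161 + 171 = 41332$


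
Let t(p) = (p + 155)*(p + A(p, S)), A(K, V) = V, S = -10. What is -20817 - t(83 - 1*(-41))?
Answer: -52623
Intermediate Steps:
t(p) = (-10 + p)*(155 + p) (t(p) = (p + 155)*(p - 10) = (155 + p)*(-10 + p) = (-10 + p)*(155 + p))
-20817 - t(83 - 1*(-41)) = -20817 - (-1550 + (83 - 1*(-41))² + 145*(83 - 1*(-41))) = -20817 - (-1550 + (83 + 41)² + 145*(83 + 41)) = -20817 - (-1550 + 124² + 145*124) = -20817 - (-1550 + 15376 + 17980) = -20817 - 1*31806 = -20817 - 31806 = -52623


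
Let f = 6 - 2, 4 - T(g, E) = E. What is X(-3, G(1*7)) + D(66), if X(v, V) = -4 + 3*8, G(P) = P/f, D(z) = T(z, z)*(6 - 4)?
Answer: -104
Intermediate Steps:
T(g, E) = 4 - E
f = 4
D(z) = 8 - 2*z (D(z) = (4 - z)*(6 - 4) = (4 - z)*2 = 8 - 2*z)
G(P) = P/4
X(v, V) = 20 (X(v, V) = -4 + 24 = 20)
X(-3, G(1*7)) + D(66) = 20 + (8 - 2*66) = 20 + (8 - 132) = 20 - 124 = -104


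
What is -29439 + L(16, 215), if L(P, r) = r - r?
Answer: -29439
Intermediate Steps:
L(P, r) = 0
-29439 + L(16, 215) = -29439 + 0 = -29439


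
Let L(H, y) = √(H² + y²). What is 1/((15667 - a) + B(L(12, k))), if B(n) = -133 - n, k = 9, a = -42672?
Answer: 1/58191 ≈ 1.7185e-5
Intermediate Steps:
1/((15667 - a) + B(L(12, k))) = 1/((15667 - 1*(-42672)) + (-133 - √(12² + 9²))) = 1/((15667 + 42672) + (-133 - √(144 + 81))) = 1/(58339 + (-133 - √225)) = 1/(58339 + (-133 - 1*15)) = 1/(58339 + (-133 - 15)) = 1/(58339 - 148) = 1/58191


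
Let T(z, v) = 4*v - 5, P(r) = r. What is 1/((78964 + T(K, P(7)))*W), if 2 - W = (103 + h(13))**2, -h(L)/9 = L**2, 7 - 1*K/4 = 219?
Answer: -1/158820898614 ≈ -6.2964e-12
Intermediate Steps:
K = -848 (K = 28 - 4*219 = 28 - 876 = -848)
h(L) = -9*L**2
T(z, v) = -5 + 4*v
W = -2010722 (W = 2 - (103 - 9*13**2)**2 = 2 - (103 - 9*169)**2 = 2 - (103 - 1521)**2 = 2 - 1*(-1418)**2 = 2 - 1*2010724 = 2 - 2010724 = -2010722)
1/((78964 + T(K, P(7)))*W) = 1/((78964 + (-5 + 4*7))*(-2010722)) = -1/2010722/(78964 + (-5 + 28)) = -1/2010722/(78964 + 23) = -1/2010722/78987 = (1/78987)*(-1/2010722) = -1/158820898614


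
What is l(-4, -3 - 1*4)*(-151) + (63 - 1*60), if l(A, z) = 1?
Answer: -148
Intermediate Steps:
l(-4, -3 - 1*4)*(-151) + (63 - 1*60) = 1*(-151) + (63 - 1*60) = -151 + (63 - 60) = -151 + 3 = -148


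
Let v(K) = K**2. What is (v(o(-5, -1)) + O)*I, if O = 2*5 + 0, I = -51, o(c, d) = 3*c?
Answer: -11985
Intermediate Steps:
O = 10 (O = 10 + 0 = 10)
(v(o(-5, -1)) + O)*I = ((3*(-5))**2 + 10)*(-51) = ((-15)**2 + 10)*(-51) = (225 + 10)*(-51) = 235*(-51) = -11985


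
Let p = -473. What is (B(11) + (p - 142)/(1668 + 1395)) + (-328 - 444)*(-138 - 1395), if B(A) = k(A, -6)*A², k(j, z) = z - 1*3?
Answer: 1207216922/1021 ≈ 1.1824e+6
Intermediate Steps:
k(j, z) = -3 + z (k(j, z) = z - 3 = -3 + z)
B(A) = -9*A² (B(A) = (-3 - 6)*A² = -9*A²)
(B(11) + (p - 142)/(1668 + 1395)) + (-328 - 444)*(-138 - 1395) = (-9*11² + (-473 - 142)/(1668 + 1395)) + (-328 - 444)*(-138 - 1395) = (-9*121 - 615/3063) - 772*(-1533) = (-1089 - 615*1/3063) + 1183476 = (-1089 - 205/1021) + 1183476 = -1112074/1021 + 1183476 = 1207216922/1021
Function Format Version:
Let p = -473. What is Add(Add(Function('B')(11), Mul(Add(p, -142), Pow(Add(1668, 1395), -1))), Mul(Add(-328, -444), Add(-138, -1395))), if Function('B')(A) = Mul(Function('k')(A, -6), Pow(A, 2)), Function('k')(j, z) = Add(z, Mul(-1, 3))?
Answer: Rational(1207216922, 1021) ≈ 1.1824e+6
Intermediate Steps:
Function('k')(j, z) = Add(-3, z) (Function('k')(j, z) = Add(z, -3) = Add(-3, z))
Function('B')(A) = Mul(-9, Pow(A, 2)) (Function('B')(A) = Mul(Add(-3, -6), Pow(A, 2)) = Mul(-9, Pow(A, 2)))
Add(Add(Function('B')(11), Mul(Add(p, -142), Pow(Add(1668, 1395), -1))), Mul(Add(-328, -444), Add(-138, -1395))) = Add(Add(Mul(-9, Pow(11, 2)), Mul(Add(-473, -142), Pow(Add(1668, 1395), -1))), Mul(Add(-328, -444), Add(-138, -1395))) = Add(Add(Mul(-9, 121), Mul(-615, Pow(3063, -1))), Mul(-772, -1533)) = Add(Add(-1089, Mul(-615, Rational(1, 3063))), 1183476) = Add(Add(-1089, Rational(-205, 1021)), 1183476) = Add(Rational(-1112074, 1021), 1183476) = Rational(1207216922, 1021)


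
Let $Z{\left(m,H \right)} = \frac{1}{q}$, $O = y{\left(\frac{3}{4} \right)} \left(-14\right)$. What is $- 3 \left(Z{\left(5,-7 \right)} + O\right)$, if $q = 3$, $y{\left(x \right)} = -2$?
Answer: $-85$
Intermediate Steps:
$O = 28$ ($O = \left(-2\right) \left(-14\right) = 28$)
$Z{\left(m,H \right)} = \frac{1}{3}$
$- 3 \left(Z{\left(5,-7 \right)} + O\right) = - 3 \left(\frac{1}{3} + 28\right) = \left(-3\right) \frac{85}{3} = -85$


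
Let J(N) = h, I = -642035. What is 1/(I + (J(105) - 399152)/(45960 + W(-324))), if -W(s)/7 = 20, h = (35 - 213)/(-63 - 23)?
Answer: -67940/43620449743 ≈ -1.5575e-6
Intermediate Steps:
h = 89/43 (h = -178/(-86) = -178*(-1/86) = 89/43 ≈ 2.0698)
J(N) = 89/43
W(s) = -140 (W(s) = -7*20 = -140)
1/(I + (J(105) - 399152)/(45960 + W(-324))) = 1/(-642035 + (89/43 - 399152)/(45960 - 140)) = 1/(-642035 - 17163447/43/45820) = 1/(-642035 - 17163447/43*1/45820) = 1/(-642035 - 591843/67940) = 1/(-43620449743/67940) = -67940/43620449743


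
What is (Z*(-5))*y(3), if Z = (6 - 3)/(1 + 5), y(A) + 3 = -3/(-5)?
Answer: 6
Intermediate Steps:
y(A) = -12/5 (y(A) = -3 - 3/(-5) = -3 - 3*(-⅕) = -3 + ⅗ = -12/5)
Z = ½ (Z = 3/6 = 3*(⅙) = ½ ≈ 0.50000)
(Z*(-5))*y(3) = ((½)*(-5))*(-12/5) = -5/2*(-12/5) = 6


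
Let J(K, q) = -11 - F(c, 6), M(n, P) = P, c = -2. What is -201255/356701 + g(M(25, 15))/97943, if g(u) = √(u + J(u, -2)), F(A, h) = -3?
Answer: -201255/356701 + √7/97943 ≈ -0.56419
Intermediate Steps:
J(K, q) = -8 (J(K, q) = -11 - 1*(-3) = -11 + 3 = -8)
g(u) = √(-8 + u) (g(u) = √(u - 8) = √(-8 + u))
-201255/356701 + g(M(25, 15))/97943 = -201255/356701 + √(-8 + 15)/97943 = -201255*1/356701 + √7*(1/97943) = -201255/356701 + √7/97943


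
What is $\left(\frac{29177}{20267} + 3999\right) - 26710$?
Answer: $- \frac{460254660}{20267} \approx -22710.0$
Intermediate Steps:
$\left(\frac{29177}{20267} + 3999\right) - 26710 = \frac{81076910}{20267} - 26710 = - \frac{460254660}{20267}$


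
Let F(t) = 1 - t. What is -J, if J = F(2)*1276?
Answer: 1276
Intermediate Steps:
J = -1276 (J = (1 - 1*2)*1276 = (1 - 2)*1276 = -1*1276 = -1276)
-J = -1*(-1276) = 1276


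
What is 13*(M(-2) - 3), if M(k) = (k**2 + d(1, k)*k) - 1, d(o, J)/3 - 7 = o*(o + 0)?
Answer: -624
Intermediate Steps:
d(o, J) = 21 + 3*o**2 (d(o, J) = 21 + 3*(o*(o + 0)) = 21 + 3*(o*o) = 21 + 3*o**2)
M(k) = -1 + k**2 + 24*k (M(k) = (k**2 + (21 + 3*1**2)*k) - 1 = (k**2 + (21 + 3*1)*k) - 1 = (k**2 + (21 + 3)*k) - 1 = (k**2 + 24*k) - 1 = -1 + k**2 + 24*k)
13*(M(-2) - 3) = 13*((-1 + (-2)**2 + 24*(-2)) - 3) = 13*((-1 + 4 - 48) - 3) = 13*(-45 - 3) = 13*(-48) = -624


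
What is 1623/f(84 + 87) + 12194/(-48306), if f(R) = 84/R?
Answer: 2234247467/676284 ≈ 3303.7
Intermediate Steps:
1623/f(84 + 87) + 12194/(-48306) = 1623/((84/(84 + 87))) + 12194/(-48306) = 1623/((84/171)) + 12194*(-1/48306) = 1623/((84*(1/171))) - 6097/24153 = 1623/(28/57) - 6097/24153 = 1623*(57/28) - 6097/24153 = 92511/28 - 6097/24153 = 2234247467/676284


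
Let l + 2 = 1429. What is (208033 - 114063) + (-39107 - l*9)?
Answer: 42020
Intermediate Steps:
l = 1427 (l = -2 + 1429 = 1427)
(208033 - 114063) + (-39107 - l*9) = (208033 - 114063) + (-39107 - 1427*9) = 93970 + (-39107 - 1*12843) = 93970 + (-39107 - 12843) = 93970 - 51950 = 42020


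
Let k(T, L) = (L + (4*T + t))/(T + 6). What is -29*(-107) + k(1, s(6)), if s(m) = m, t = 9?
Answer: 21740/7 ≈ 3105.7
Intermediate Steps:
k(T, L) = (9 + L + 4*T)/(6 + T) (k(T, L) = (L + (4*T + 9))/(T + 6) = (L + (9 + 4*T))/(6 + T) = (9 + L + 4*T)/(6 + T))
-29*(-107) + k(1, s(6)) = -29*(-107) + (9 + 6 + 4*1)/(6 + 1) = 3103 + (9 + 6 + 4)/7 = 3103 + (⅐)*19 = 3103 + 19/7 = 21740/7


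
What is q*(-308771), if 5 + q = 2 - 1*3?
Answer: 1852626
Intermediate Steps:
q = -6 (q = -5 + (2 - 1*3) = -5 + (2 - 3) = -5 - 1 = -6)
q*(-308771) = -6*(-308771) = 1852626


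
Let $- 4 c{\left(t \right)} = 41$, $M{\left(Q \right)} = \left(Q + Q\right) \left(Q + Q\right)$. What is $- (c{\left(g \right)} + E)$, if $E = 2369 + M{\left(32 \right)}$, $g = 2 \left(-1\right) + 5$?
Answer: $- \frac{25819}{4} \approx -6454.8$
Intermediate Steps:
$M{\left(Q \right)} = 4 Q^{2}$ ($M{\left(Q \right)} = 2 Q 2 Q = 4 Q^{2}$)
$g = 3$ ($g = -2 + 5 = 3$)
$c{\left(t \right)} = - \frac{41}{4}$ ($c{\left(t \right)} = \left(- \frac{1}{4}\right) 41 = - \frac{41}{4}$)
$E = 6465$ ($E = 2369 + 4 \cdot 32^{2} = 2369 + 4 \cdot 1024 = 2369 + 4096 = 6465$)
$- (c{\left(g \right)} + E) = - (- \frac{41}{4} + 6465) = \left(-1\right) \frac{25819}{4} = - \frac{25819}{4}$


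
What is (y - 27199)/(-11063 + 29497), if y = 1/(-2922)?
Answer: -79475479/53864148 ≈ -1.4755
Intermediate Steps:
y = -1/2922 ≈ -0.00034223
(y - 27199)/(-11063 + 29497) = (-1/2922 - 27199)/(-11063 + 29497) = -79475479/2922/18434 = -79475479/2922*1/18434 = -79475479/53864148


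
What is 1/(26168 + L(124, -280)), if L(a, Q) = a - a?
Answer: 1/26168 ≈ 3.8215e-5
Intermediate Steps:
L(a, Q) = 0
1/(26168 + L(124, -280)) = 1/(26168 + 0) = 1/26168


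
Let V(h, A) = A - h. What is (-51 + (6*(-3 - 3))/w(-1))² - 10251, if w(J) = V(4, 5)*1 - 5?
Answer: -8487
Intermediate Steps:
w(J) = -4 (w(J) = (5 - 1*4)*1 - 5 = (5 - 4)*1 - 5 = 1*1 - 5 = 1 - 5 = -4)
(-51 + (6*(-3 - 3))/w(-1))² - 10251 = (-51 + (6*(-3 - 3))/(-4))² - 10251 = (-51 + (6*(-6))*(-¼))² - 10251 = (-51 - 36*(-¼))² - 10251 = (-51 + 9)² - 10251 = (-42)² - 10251 = 1764 - 10251 = -8487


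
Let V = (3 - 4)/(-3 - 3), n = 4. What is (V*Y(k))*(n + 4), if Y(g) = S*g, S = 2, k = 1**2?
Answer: 8/3 ≈ 2.6667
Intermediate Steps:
k = 1
Y(g) = 2*g
V = 1/6 (V = -1/(-6) = -1*(-1/6) = 1/6 ≈ 0.16667)
(V*Y(k))*(n + 4) = ((2*1)/6)*(4 + 4) = ((1/6)*2)*8 = (1/3)*8 = 8/3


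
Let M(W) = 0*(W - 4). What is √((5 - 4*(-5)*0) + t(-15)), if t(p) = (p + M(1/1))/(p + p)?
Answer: √22/2 ≈ 2.3452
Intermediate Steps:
M(W) = 0 (M(W) = 0*(-4 + W) = 0)
t(p) = ½ (t(p) = (p + 0)/(p + p) = p/((2*p)) = p*(1/(2*p)) = ½)
√((5 - 4*(-5)*0) + t(-15)) = √((5 - 4*(-5)*0) + ½) = √((5 + 20*0) + ½) = √((5 + 0) + ½) = √(5 + ½) = √(11/2) = √22/2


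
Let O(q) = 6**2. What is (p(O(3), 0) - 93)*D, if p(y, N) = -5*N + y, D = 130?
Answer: -7410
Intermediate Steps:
O(q) = 36
p(y, N) = y - 5*N
(p(O(3), 0) - 93)*D = ((36 - 5*0) - 93)*130 = ((36 + 0) - 93)*130 = (36 - 93)*130 = -57*130 = -7410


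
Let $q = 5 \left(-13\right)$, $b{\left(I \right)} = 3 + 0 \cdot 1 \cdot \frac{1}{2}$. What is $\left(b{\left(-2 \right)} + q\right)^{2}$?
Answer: $3844$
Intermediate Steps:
$b{\left(I \right)} = 3$ ($b{\left(I \right)} = 3 + 0 \cdot 1 \cdot \frac{1}{2} = 3 + 0 \cdot \frac{1}{2} = 3 + 0 = 3$)
$q = -65$
$\left(b{\left(-2 \right)} + q\right)^{2} = \left(3 - 65\right)^{2} = \left(-62\right)^{2} = 3844$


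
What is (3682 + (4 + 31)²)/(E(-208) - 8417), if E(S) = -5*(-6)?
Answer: -4907/8387 ≈ -0.58507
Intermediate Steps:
E(S) = 30
(3682 + (4 + 31)²)/(E(-208) - 8417) = (3682 + (4 + 31)²)/(30 - 8417) = (3682 + 35²)/(-8387) = (3682 + 1225)*(-1/8387) = 4907*(-1/8387) = -4907/8387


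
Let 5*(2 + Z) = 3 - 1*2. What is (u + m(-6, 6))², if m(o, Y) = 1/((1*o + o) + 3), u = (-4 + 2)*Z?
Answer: 24649/2025 ≈ 12.172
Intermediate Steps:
Z = -9/5 (Z = -2 + (3 - 1*2)/5 = -2 + (3 - 2)/5 = -2 + (⅕)*1 = -2 + ⅕ = -9/5 ≈ -1.8000)
u = 18/5 (u = (-4 + 2)*(-9/5) = -2*(-9/5) = 18/5 ≈ 3.6000)
m(o, Y) = 1/(3 + 2*o) (m(o, Y) = 1/((o + o) + 3) = 1/(2*o + 3) = 1/(3 + 2*o))
(u + m(-6, 6))² = (18/5 + 1/(3 + 2*(-6)))² = (18/5 + 1/(3 - 12))² = (18/5 + 1/(-9))² = (18/5 - ⅑)² = (157/45)² = 24649/2025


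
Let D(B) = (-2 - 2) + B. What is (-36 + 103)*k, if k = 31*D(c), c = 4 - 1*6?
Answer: -12462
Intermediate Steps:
c = -2 (c = 4 - 6 = -2)
D(B) = -4 + B
k = -186 (k = 31*(-4 - 2) = 31*(-6) = -186)
(-36 + 103)*k = (-36 + 103)*(-186) = 67*(-186) = -12462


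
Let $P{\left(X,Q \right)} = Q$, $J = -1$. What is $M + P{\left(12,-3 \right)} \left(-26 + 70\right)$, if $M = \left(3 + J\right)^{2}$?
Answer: $-128$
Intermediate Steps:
$M = 4$ ($M = \left(3 - 1\right)^{2} = 2^{2} = 4$)
$M + P{\left(12,-3 \right)} \left(-26 + 70\right) = 4 - 3 \left(-26 + 70\right) = 4 - 132 = -128$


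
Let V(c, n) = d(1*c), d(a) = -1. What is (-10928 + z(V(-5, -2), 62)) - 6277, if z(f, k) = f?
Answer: -17206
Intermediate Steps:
V(c, n) = -1
(-10928 + z(V(-5, -2), 62)) - 6277 = (-10928 - 1) - 6277 = -10929 - 6277 = -17206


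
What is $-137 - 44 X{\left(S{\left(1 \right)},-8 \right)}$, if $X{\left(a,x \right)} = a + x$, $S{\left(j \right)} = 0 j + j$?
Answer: $171$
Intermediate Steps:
$S{\left(j \right)} = j$ ($S{\left(j \right)} = 0 + j = j$)
$-137 - 44 X{\left(S{\left(1 \right)},-8 \right)} = -137 - 44 \left(1 - 8\right) = -137 - -308 = -137 + 308 = 171$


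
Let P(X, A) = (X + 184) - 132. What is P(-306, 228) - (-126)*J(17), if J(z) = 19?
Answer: 2140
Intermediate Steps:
P(X, A) = 52 + X (P(X, A) = (184 + X) - 132 = 52 + X)
P(-306, 228) - (-126)*J(17) = (52 - 306) - (-126)*19 = -254 - 1*(-2394) = -254 + 2394 = 2140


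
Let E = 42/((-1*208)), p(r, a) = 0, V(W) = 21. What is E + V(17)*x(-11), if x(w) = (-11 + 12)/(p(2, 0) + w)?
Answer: -2415/1144 ≈ -2.1110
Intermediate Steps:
E = -21/104 (E = 42/(-208) = 42*(-1/208) = -21/104 ≈ -0.20192)
x(w) = 1/w (x(w) = (-11 + 12)/(0 + w) = 1/w)
E + V(17)*x(-11) = -21/104 + 21/(-11) = -21/104 + 21*(-1/11) = -21/104 - 21/11 = -2415/1144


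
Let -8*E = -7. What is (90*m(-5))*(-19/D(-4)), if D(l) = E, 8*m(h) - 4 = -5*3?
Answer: 18810/7 ≈ 2687.1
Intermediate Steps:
E = 7/8 (E = -⅛*(-7) = 7/8 ≈ 0.87500)
m(h) = -11/8 (m(h) = ½ + (-5*3)/8 = ½ + (⅛)*(-15) = ½ - 15/8 = -11/8)
D(l) = 7/8
(90*m(-5))*(-19/D(-4)) = (90*(-11/8))*(-19/7/8) = -(-9405)*8/(4*7) = -495/4*(-152/7) = 18810/7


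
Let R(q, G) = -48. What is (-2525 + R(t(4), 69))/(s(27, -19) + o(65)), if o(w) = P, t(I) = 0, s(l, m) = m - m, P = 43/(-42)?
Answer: 108066/43 ≈ 2513.2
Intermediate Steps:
P = -43/42 (P = 43*(-1/42) = -43/42 ≈ -1.0238)
s(l, m) = 0
o(w) = -43/42
(-2525 + R(t(4), 69))/(s(27, -19) + o(65)) = (-2525 - 48)/(0 - 43/42) = -2573/(-43/42) = -2573*(-42/43) = 108066/43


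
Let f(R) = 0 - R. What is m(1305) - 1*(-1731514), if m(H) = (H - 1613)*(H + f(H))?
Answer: 1731514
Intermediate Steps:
f(R) = -R
m(H) = 0 (m(H) = (H - 1613)*(H - H) = (-1613 + H)*0 = 0)
m(1305) - 1*(-1731514) = 0 - 1*(-1731514) = 0 + 1731514 = 1731514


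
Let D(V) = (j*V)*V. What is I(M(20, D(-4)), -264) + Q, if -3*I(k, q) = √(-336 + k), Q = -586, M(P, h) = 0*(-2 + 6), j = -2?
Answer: -586 - 4*I*√21/3 ≈ -586.0 - 6.1101*I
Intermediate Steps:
D(V) = -2*V² (D(V) = (-2*V)*V = -2*V²)
M(P, h) = 0 (M(P, h) = 0*4 = 0)
I(k, q) = -√(-336 + k)/3
I(M(20, D(-4)), -264) + Q = -√(-336 + 0)/3 - 586 = -4*I*√21/3 - 586 = -586 - 4*I*√21/3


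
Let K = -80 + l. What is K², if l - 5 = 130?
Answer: 3025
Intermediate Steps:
l = 135 (l = 5 + 130 = 135)
K = 55 (K = -80 + 135 = 55)
K² = 55² = 3025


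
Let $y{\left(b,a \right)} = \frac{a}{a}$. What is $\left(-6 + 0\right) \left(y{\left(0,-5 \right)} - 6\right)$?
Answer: $30$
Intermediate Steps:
$y{\left(b,a \right)} = 1$
$\left(-6 + 0\right) \left(y{\left(0,-5 \right)} - 6\right) = \left(-6 + 0\right) \left(1 - 6\right) = - 6 \left(1 - 6\right) = \left(-6\right) \left(-5\right) = 30$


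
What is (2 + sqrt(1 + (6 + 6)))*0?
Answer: 0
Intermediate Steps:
(2 + sqrt(1 + (6 + 6)))*0 = (2 + sqrt(1 + 12))*0 = (2 + sqrt(13))*0 = 0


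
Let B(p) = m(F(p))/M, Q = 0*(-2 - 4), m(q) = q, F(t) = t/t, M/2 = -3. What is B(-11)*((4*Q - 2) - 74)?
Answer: 38/3 ≈ 12.667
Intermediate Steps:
M = -6 (M = 2*(-3) = -6)
F(t) = 1
Q = 0 (Q = 0*(-6) = 0)
B(p) = -⅙ (B(p) = 1/(-6) = 1*(-⅙) = -⅙)
B(-11)*((4*Q - 2) - 74) = -((4*0 - 2) - 74)/6 = -((0 - 2) - 74)/6 = -(-2 - 74)/6 = -⅙*(-76) = 38/3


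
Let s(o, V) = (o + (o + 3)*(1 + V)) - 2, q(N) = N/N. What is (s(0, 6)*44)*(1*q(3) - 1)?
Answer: 0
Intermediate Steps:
q(N) = 1
s(o, V) = -2 + o + (1 + V)*(3 + o) (s(o, V) = (o + (3 + o)*(1 + V)) - 2 = (o + (1 + V)*(3 + o)) - 2 = -2 + o + (1 + V)*(3 + o))
(s(0, 6)*44)*(1*q(3) - 1) = ((1 + 2*0 + 3*6 + 6*0)*44)*(1*1 - 1) = ((1 + 0 + 18 + 0)*44)*(1 - 1) = (19*44)*0 = 836*0 = 0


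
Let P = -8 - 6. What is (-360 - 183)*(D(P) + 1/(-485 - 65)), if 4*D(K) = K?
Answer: 522909/275 ≈ 1901.5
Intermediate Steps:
P = -14
D(K) = K/4
(-360 - 183)*(D(P) + 1/(-485 - 65)) = (-360 - 183)*((1/4)*(-14) + 1/(-485 - 65)) = -543*(-7/2 + 1/(-550)) = -543*(-7/2 - 1/550) = -543*(-963/275) = 522909/275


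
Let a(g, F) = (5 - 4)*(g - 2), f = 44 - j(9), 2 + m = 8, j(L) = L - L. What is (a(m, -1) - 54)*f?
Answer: -2200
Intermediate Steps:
j(L) = 0
m = 6 (m = -2 + 8 = 6)
f = 44 (f = 44 - 1*0 = 44 + 0 = 44)
a(g, F) = -2 + g (a(g, F) = 1*(-2 + g) = -2 + g)
(a(m, -1) - 54)*f = ((-2 + 6) - 54)*44 = (4 - 54)*44 = -50*44 = -2200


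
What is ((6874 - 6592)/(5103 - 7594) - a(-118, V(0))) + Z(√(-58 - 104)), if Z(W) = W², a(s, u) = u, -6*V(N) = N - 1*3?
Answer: -17237/106 ≈ -162.61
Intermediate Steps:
V(N) = ½ - N/6 (V(N) = -(N - 1*3)/6 = -(N - 3)/6 = -(-3 + N)/6 = ½ - N/6)
((6874 - 6592)/(5103 - 7594) - a(-118, V(0))) + Z(√(-58 - 104)) = ((6874 - 6592)/(5103 - 7594) - (½ - ⅙*0)) + (√(-58 - 104))² = (282/(-2491) - (½ + 0)) + (√(-162))² = (282*(-1/2491) - 1*½) + (9*I*√2)² = (-6/53 - ½) - 162 = -65/106 - 162 = -17237/106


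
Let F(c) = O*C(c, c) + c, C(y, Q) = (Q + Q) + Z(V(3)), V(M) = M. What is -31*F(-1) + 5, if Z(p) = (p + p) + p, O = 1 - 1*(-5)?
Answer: -1266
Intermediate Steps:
O = 6 (O = 1 + 5 = 6)
Z(p) = 3*p (Z(p) = 2*p + p = 3*p)
C(y, Q) = 9 + 2*Q (C(y, Q) = (Q + Q) + 3*3 = 2*Q + 9 = 9 + 2*Q)
F(c) = 54 + 13*c (F(c) = 6*(9 + 2*c) + c = (54 + 12*c) + c = 54 + 13*c)
-31*F(-1) + 5 = -31*(54 + 13*(-1)) + 5 = -31*(54 - 13) + 5 = -31*41 + 5 = -1271 + 5 = -1266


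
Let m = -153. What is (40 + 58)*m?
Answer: -14994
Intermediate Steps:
(40 + 58)*m = (40 + 58)*(-153) = 98*(-153) = -14994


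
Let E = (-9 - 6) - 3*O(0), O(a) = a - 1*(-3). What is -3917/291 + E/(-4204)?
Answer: -4115021/305841 ≈ -13.455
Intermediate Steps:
O(a) = 3 + a (O(a) = a + 3 = 3 + a)
E = -24 (E = (-9 - 6) - 3*(3 + 0) = -15 - 3*3 = -15 - 9 = -24)
-3917/291 + E/(-4204) = -3917/291 - 24/(-4204) = -3917*1/291 - 24*(-1/4204) = -3917/291 + 6/1051 = -4115021/305841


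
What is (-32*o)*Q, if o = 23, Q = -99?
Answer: 72864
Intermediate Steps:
(-32*o)*Q = -32*23*(-99) = -736*(-99) = 72864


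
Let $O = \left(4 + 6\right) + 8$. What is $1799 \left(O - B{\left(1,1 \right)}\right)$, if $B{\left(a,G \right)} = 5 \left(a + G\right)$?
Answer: $14392$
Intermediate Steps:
$B{\left(a,G \right)} = 5 G + 5 a$ ($B{\left(a,G \right)} = 5 \left(G + a\right) = 5 G + 5 a$)
$O = 18$ ($O = 10 + 8 = 18$)
$1799 \left(O - B{\left(1,1 \right)}\right) = 1799 \left(18 - \left(5 \cdot 1 + 5 \cdot 1\right)\right) = 1799 \left(18 - \left(5 + 5\right)\right) = 1799 \left(18 - 10\right) = 1799 \cdot 8 = 14392$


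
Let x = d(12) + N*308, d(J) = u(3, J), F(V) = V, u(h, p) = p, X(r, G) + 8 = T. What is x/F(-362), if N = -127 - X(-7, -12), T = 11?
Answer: 20014/181 ≈ 110.57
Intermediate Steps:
X(r, G) = 3 (X(r, G) = -8 + 11 = 3)
d(J) = J
N = -130 (N = -127 - 1*3 = -127 - 3 = -130)
x = -40028 (x = 12 - 130*308 = 12 - 40040 = -40028)
x/F(-362) = -40028/(-362) = -40028*(-1/362) = 20014/181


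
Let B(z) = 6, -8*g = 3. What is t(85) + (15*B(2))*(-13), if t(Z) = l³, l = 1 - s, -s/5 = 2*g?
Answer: -76211/64 ≈ -1190.8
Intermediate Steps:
g = -3/8 (g = -⅛*3 = -3/8 ≈ -0.37500)
s = 15/4 (s = -10*(-3)/8 = -5*(-¾) = 15/4 ≈ 3.7500)
l = -11/4 (l = 1 - 1*15/4 = 1 - 15/4 = -11/4 ≈ -2.7500)
t(Z) = -1331/64 (t(Z) = (-11/4)³ = -1331/64)
t(85) + (15*B(2))*(-13) = -1331/64 + (15*6)*(-13) = -1331/64 + 90*(-13) = -1331/64 - 1170 = -76211/64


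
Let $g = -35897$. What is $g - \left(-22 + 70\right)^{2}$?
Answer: $-38201$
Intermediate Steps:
$g - \left(-22 + 70\right)^{2} = -35897 - \left(-22 + 70\right)^{2} = -35897 - 48^{2} = -35897 - 2304 = -38201$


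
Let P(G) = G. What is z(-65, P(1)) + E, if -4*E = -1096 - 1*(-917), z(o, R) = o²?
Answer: 17079/4 ≈ 4269.8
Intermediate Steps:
E = 179/4 (E = -(-1096 - 1*(-917))/4 = -(-1096 + 917)/4 = -¼*(-179) = 179/4 ≈ 44.750)
z(-65, P(1)) + E = (-65)² + 179/4 = 4225 + 179/4 = 17079/4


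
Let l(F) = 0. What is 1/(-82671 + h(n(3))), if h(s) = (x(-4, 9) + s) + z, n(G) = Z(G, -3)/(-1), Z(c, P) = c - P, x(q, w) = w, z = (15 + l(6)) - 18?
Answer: -1/82671 ≈ -1.2096e-5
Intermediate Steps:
z = -3 (z = (15 + 0) - 18 = 15 - 18 = -3)
n(G) = -3 - G (n(G) = (G - 1*(-3))/(-1) = (G + 3)*(-1) = (3 + G)*(-1) = -3 - G)
h(s) = 6 + s (h(s) = (9 + s) - 3 = 6 + s)
1/(-82671 + h(n(3))) = 1/(-82671 + (6 + (-3 - 1*3))) = 1/(-82671 + (6 + (-3 - 3))) = 1/(-82671 + (6 - 6)) = 1/(-82671 + 0) = 1/(-82671) = -1/82671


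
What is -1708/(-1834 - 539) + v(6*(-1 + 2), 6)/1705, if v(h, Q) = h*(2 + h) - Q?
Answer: 430258/577995 ≈ 0.74440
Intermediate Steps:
v(h, Q) = -Q + h*(2 + h)
-1708/(-1834 - 539) + v(6*(-1 + 2), 6)/1705 = -1708/(-1834 - 539) + ((6*(-1 + 2))² - 1*6 + 2*(6*(-1 + 2)))/1705 = -1708/(-2373) + ((6*1)² - 6 + 2*(6*1))*(1/1705) = -1708*(-1/2373) + (6² - 6 + 2*6)*(1/1705) = 244/339 + (36 - 6 + 12)*(1/1705) = 244/339 + 42*(1/1705) = 244/339 + 42/1705 = 430258/577995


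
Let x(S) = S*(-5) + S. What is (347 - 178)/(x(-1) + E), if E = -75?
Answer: -169/71 ≈ -2.3803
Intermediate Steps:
x(S) = -4*S (x(S) = -5*S + S = -4*S)
(347 - 178)/(x(-1) + E) = (347 - 178)/(-4*(-1) - 75) = 169/(4 - 75) = 169/(-71) = 169*(-1/71) = -169/71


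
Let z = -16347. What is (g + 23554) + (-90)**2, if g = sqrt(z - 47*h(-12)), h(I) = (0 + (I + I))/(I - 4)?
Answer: 31654 + I*sqrt(65670)/2 ≈ 31654.0 + 128.13*I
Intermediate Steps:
h(I) = 2*I/(-4 + I) (h(I) = (0 + 2*I)/(-4 + I) = (2*I)/(-4 + I) = 2*I/(-4 + I))
g = I*sqrt(65670)/2 (g = sqrt(-16347 - 94*(-12)/(-4 - 12)) = sqrt(-16347 - 94*(-12)/(-16)) = sqrt(-16347 - 94*(-12)*(-1)/16) = sqrt(-16347 - 47*3/2) = sqrt(-16347 - 141/2) = sqrt(-32835/2) = I*sqrt(65670)/2 ≈ 128.13*I)
(g + 23554) + (-90)**2 = (I*sqrt(65670)/2 + 23554) + (-90)**2 = (23554 + I*sqrt(65670)/2) + 8100 = 31654 + I*sqrt(65670)/2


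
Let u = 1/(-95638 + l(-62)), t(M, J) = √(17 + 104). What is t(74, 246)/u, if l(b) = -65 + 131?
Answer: -1051292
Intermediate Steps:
l(b) = 66
t(M, J) = 11 (t(M, J) = √121 = 11)
u = -1/95572 (u = 1/(-95638 + 66) = 1/(-95572) = -1/95572 ≈ -1.0463e-5)
t(74, 246)/u = 11/(-1/95572) = 11*(-95572) = -1051292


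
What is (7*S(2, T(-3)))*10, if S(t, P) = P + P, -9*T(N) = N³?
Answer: 420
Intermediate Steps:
T(N) = -N³/9
S(t, P) = 2*P
(7*S(2, T(-3)))*10 = (7*(2*(-⅑*(-3)³)))*10 = (7*(2*(-⅑*(-27))))*10 = (7*(2*3))*10 = (7*6)*10 = 42*10 = 420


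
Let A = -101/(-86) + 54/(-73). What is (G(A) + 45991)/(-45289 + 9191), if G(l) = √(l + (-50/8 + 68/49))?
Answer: -45991/36098 - 5*I*√342028579/1586362708 ≈ -1.2741 - 5.8291e-5*I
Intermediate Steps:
A = 2729/6278 (A = -101*(-1/86) + 54*(-1/73) = 101/86 - 54/73 = 2729/6278 ≈ 0.43469)
G(l) = √(-953/196 + l) (G(l) = √(l + (-50*⅛ + 68*(1/49))) = √(l + (-25/4 + 68/49)) = √(l - 953/196) = √(-953/196 + l))
(G(A) + 45991)/(-45289 + 9191) = (√(-953 + 196*(2729/6278))/14 + 45991)/(-45289 + 9191) = (√(-953 + 267442/3139)/14 + 45991)/(-36098) = (√(-2724025/3139)/14 + 45991)*(-1/36098) = ((5*I*√342028579/3139)/14 + 45991)*(-1/36098) = (5*I*√342028579/43946 + 45991)*(-1/36098) = (45991 + 5*I*√342028579/43946)*(-1/36098) = -45991/36098 - 5*I*√342028579/1586362708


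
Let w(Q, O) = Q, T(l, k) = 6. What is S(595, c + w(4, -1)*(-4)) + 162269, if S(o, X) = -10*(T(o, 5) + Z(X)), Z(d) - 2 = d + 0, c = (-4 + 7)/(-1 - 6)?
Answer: 1136473/7 ≈ 1.6235e+5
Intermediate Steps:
c = -3/7 (c = 3/(-7) = 3*(-⅐) = -3/7 ≈ -0.42857)
Z(d) = 2 + d (Z(d) = 2 + (d + 0) = 2 + d)
S(o, X) = -80 - 10*X (S(o, X) = -10*(6 + (2 + X)) = -10*(8 + X) = -80 - 10*X)
S(595, c + w(4, -1)*(-4)) + 162269 = (-80 - 10*(-3/7 + 4*(-4))) + 162269 = (-80 - 10*(-3/7 - 16)) + 162269 = (-80 - 10*(-115/7)) + 162269 = (-80 + 1150/7) + 162269 = 590/7 + 162269 = 1136473/7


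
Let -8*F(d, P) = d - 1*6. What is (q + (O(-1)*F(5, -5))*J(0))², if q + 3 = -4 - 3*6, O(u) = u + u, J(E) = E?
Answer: 625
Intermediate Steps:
F(d, P) = ¾ - d/8 (F(d, P) = -(d - 1*6)/8 = -(d - 6)/8 = -(-6 + d)/8 = ¾ - d/8)
O(u) = 2*u
q = -25 (q = -3 + (-4 - 3*6) = -3 + (-4 - 18) = -3 - 22 = -25)
(q + (O(-1)*F(5, -5))*J(0))² = (-25 + ((2*(-1))*(¾ - ⅛*5))*0)² = (-25 - 2*(¾ - 5/8)*0)² = (-25 - 2*⅛*0)² = (-25 - ¼*0)² = (-25 + 0)² = (-25)² = 625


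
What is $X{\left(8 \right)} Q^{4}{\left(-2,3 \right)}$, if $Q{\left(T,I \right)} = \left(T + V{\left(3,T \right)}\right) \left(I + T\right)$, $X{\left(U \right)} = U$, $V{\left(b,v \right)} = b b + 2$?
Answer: $52488$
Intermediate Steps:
$V{\left(b,v \right)} = 2 + b^{2}$ ($V{\left(b,v \right)} = b^{2} + 2 = 2 + b^{2}$)
$Q{\left(T,I \right)} = \left(11 + T\right) \left(I + T\right)$ ($Q{\left(T,I \right)} = \left(T + \left(2 + 3^{2}\right)\right) \left(I + T\right) = \left(T + \left(2 + 9\right)\right) \left(I + T\right) = \left(T + 11\right) \left(I + T\right) = \left(11 + T\right) \left(I + T\right)$)
$X{\left(8 \right)} Q^{4}{\left(-2,3 \right)} = 8 \left(\left(-2\right)^{2} + 11 \cdot 3 + 11 \left(-2\right) + 3 \left(-2\right)\right)^{4} = 8 \left(4 + 33 - 22 - 6\right)^{4} = 8 \cdot 9^{4} = 8 \cdot 6561 = 52488$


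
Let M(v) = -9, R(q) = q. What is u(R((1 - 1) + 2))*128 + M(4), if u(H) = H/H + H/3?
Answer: 613/3 ≈ 204.33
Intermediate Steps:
u(H) = 1 + H/3 (u(H) = 1 + H*(1/3) = 1 + H/3)
u(R((1 - 1) + 2))*128 + M(4) = (1 + ((1 - 1) + 2)/3)*128 - 9 = (1 + (0 + 2)/3)*128 - 9 = (1 + (1/3)*2)*128 - 9 = (1 + 2/3)*128 - 9 = (5/3)*128 - 9 = 640/3 - 9 = 613/3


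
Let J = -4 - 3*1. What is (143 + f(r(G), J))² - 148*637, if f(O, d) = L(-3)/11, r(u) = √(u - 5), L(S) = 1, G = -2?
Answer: -8929920/121 ≈ -73801.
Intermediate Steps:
r(u) = √(-5 + u)
J = -7 (J = -4 - 3 = -7)
f(O, d) = 1/11
(143 + f(r(G), J))² - 148*637 = (143 + 1/11)² - 148*637 = (1574/11)² - 1*94276 = 2477476/121 - 94276 = -8929920/121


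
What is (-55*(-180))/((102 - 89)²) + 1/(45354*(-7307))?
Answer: 3280876612031/56006883582 ≈ 58.580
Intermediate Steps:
(-55*(-180))/((102 - 89)²) + 1/(45354*(-7307)) = 9900/(13²) + (1/45354)*(-1/7307) = 9900/169 - 1/331401678 = 3280876612031/56006883582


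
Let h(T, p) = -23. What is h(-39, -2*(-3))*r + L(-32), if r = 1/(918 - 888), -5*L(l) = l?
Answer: 169/30 ≈ 5.6333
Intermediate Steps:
L(l) = -l/5
r = 1/30 ≈ 0.033333
h(-39, -2*(-3))*r + L(-32) = -23*1/30 - 1/5*(-32) = -23/30 + 32/5 = 169/30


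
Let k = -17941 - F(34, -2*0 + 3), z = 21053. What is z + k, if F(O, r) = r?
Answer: 3109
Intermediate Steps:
k = -17944 (k = -17941 - (-2*0 + 3) = -17941 - (0 + 3) = -17941 - 1*3 = -17941 - 3 = -17944)
z + k = 21053 - 17944 = 3109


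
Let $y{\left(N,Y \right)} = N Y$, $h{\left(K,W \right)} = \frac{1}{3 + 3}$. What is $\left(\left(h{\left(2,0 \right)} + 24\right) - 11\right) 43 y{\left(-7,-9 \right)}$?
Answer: $\frac{71337}{2} \approx 35669.0$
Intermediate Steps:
$h{\left(K,W \right)} = \frac{1}{6}$
$\left(\left(h{\left(2,0 \right)} + 24\right) - 11\right) 43 y{\left(-7,-9 \right)} = \left(\left(\frac{1}{6} + 24\right) - 11\right) 43 \left(\left(-7\right) \left(-9\right)\right) = \left(\frac{145}{6} - 11\right) 43 \cdot 63 = \frac{79}{6} \cdot 43 \cdot 63 = \frac{3397}{6} \cdot 63 = \frac{71337}{2}$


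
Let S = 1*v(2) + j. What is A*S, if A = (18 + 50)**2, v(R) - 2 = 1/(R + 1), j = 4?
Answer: 87856/3 ≈ 29285.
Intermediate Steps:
v(R) = 2 + 1/(1 + R) (v(R) = 2 + 1/(R + 1) = 2 + 1/(1 + R))
A = 4624 (A = 68**2 = 4624)
S = 19/3 (S = 1*((3 + 2*2)/(1 + 2)) + 4 = 1*((3 + 4)/3) + 4 = 1*((1/3)*7) + 4 = 1*(7/3) + 4 = 7/3 + 4 = 19/3 ≈ 6.3333)
A*S = 4624*(19/3) = 87856/3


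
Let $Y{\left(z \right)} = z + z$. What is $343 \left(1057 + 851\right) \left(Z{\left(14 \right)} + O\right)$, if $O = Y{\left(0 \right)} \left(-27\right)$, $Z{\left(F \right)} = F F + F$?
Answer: $137433240$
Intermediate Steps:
$Y{\left(z \right)} = 2 z$
$Z{\left(F \right)} = F + F^{2}$ ($Z{\left(F \right)} = F^{2} + F = F + F^{2}$)
$O = 0$ ($O = 2 \cdot 0 \left(-27\right) = 0 \left(-27\right) = 0$)
$343 \left(1057 + 851\right) \left(Z{\left(14 \right)} + O\right) = 343 \left(1057 + 851\right) \left(14 \left(1 + 14\right) + 0\right) = 343 \cdot 1908 \left(14 \cdot 15 + 0\right) = 343 \cdot 1908 \left(210 + 0\right) = 343 \cdot 1908 \cdot 210 = 343 \cdot 400680 = 137433240$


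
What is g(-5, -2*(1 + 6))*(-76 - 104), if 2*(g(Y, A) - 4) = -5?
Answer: -270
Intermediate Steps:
g(Y, A) = 3/2 (g(Y, A) = 4 + (½)*(-5) = 4 - 5/2 = 3/2)
g(-5, -2*(1 + 6))*(-76 - 104) = 3*(-76 - 104)/2 = (3/2)*(-180) = -270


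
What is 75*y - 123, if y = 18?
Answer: 1227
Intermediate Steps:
75*y - 123 = 75*18 - 123 = 1350 - 123 = 1227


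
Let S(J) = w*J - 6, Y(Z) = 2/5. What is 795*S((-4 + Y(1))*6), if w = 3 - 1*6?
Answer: 46746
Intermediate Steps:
Y(Z) = ⅖ (Y(Z) = 2*(⅕) = ⅖)
w = -3 (w = 3 - 6 = -3)
S(J) = -6 - 3*J (S(J) = -3*J - 6 = -6 - 3*J)
795*S((-4 + Y(1))*6) = 795*(-6 - 3*(-4 + ⅖)*6) = 795*(-6 - (-54)*6/5) = 795*(-6 - 3*(-108/5)) = 795*(-6 + 324/5) = 795*(294/5) = 46746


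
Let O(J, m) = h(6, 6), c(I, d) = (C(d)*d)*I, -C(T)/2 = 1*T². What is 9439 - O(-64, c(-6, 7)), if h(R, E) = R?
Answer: 9433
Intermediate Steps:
C(T) = -2*T²
c(I, d) = -2*I*d³ (c(I, d) = ((-2*d²)*d)*I = (-2*d³)*I = -2*I*d³)
O(J, m) = 6
9439 - O(-64, c(-6, 7)) = 9439 - 1*6 = 9439 - 6 = 9433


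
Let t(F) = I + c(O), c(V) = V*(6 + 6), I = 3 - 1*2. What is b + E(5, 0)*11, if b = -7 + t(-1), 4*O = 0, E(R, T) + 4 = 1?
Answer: -39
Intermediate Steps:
I = 1 (I = 3 - 2 = 1)
E(R, T) = -3 (E(R, T) = -4 + 1 = -3)
O = 0 (O = (¼)*0 = 0)
c(V) = 12*V (c(V) = V*12 = 12*V)
t(F) = 1 (t(F) = 1 + 12*0 = 1 + 0 = 1)
b = -6 (b = -7 + 1 = -6)
b + E(5, 0)*11 = -6 - 3*11 = -6 - 33 = -39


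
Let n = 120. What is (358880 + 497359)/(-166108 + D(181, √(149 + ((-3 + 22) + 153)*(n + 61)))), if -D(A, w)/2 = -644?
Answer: -285413/54940 ≈ -5.1950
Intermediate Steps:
D(A, w) = 1288 (D(A, w) = -2*(-644) = 1288)
(358880 + 497359)/(-166108 + D(181, √(149 + ((-3 + 22) + 153)*(n + 61)))) = (358880 + 497359)/(-166108 + 1288) = 856239/(-164820) = 856239*(-1/164820) = -285413/54940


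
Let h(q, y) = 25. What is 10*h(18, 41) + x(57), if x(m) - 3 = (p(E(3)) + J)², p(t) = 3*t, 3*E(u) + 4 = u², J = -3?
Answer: 257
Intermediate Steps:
E(u) = -4/3 + u²/3
x(m) = 7 (x(m) = 3 + (3*(-4/3 + (⅓)*3²) - 3)² = 3 + (3*(-4/3 + (⅓)*9) - 3)² = 3 + (3*(-4/3 + 3) - 3)² = 3 + (3*(5/3) - 3)² = 3 + (5 - 3)² = 3 + 2² = 3 + 4 = 7)
10*h(18, 41) + x(57) = 10*25 + 7 = 250 + 7 = 257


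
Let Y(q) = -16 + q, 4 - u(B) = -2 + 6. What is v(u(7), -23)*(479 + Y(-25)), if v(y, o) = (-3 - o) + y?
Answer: 8760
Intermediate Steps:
u(B) = 0 (u(B) = 4 - (-2 + 6) = 4 - 1*4 = 4 - 4 = 0)
v(y, o) = -3 + y - o
v(u(7), -23)*(479 + Y(-25)) = (-3 + 0 - 1*(-23))*(479 + (-16 - 25)) = (-3 + 0 + 23)*(479 - 41) = 20*438 = 8760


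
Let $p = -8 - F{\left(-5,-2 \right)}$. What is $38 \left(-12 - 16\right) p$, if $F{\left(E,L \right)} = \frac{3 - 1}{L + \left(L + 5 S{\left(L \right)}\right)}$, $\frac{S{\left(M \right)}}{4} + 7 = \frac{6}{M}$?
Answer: $\frac{433580}{51} \approx 8501.6$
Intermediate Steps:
$S{\left(M \right)} = -28 + \frac{24}{M}$ ($S{\left(M \right)} = -28 + 4 \frac{6}{M} = -28 + \frac{24}{M}$)
$F{\left(E,L \right)} = \frac{2}{-140 + 2 L + \frac{120}{L}}$ ($F{\left(E,L \right)} = \frac{3 - 1}{L + \left(L + 5 \left(-28 + \frac{24}{L}\right)\right)} = \frac{2}{L - \left(140 - L - \frac{120}{L}\right)} = \frac{2}{L + \left(-140 + L + \frac{120}{L}\right)} = \frac{2}{-140 + 2 L + \frac{120}{L}}$)
$p = - \frac{815}{102}$ ($p = -8 - - \frac{2}{60 + \left(-2\right)^{2} - -140} = -8 - - \frac{2}{60 + 4 + 140} = -8 - - \frac{2}{204} = -8 - \left(-2\right) \frac{1}{204} = -8 - - \frac{1}{102} = -8 + \frac{1}{102} = - \frac{815}{102} \approx -7.9902$)
$38 \left(-12 - 16\right) p = 38 \left(-12 - 16\right) \left(- \frac{815}{102}\right) = 38 \left(-28\right) \left(- \frac{815}{102}\right) = \left(-1064\right) \left(- \frac{815}{102}\right) = \frac{433580}{51}$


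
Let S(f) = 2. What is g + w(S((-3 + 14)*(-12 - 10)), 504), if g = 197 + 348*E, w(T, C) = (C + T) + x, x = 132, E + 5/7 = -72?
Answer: -171287/7 ≈ -24470.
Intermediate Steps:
E = -509/7 (E = -5/7 - 72 = -509/7 ≈ -72.714)
w(T, C) = 132 + C + T (w(T, C) = (C + T) + 132 = 132 + C + T)
g = -175753/7 (g = 197 + 348*(-509/7) = 197 - 177132/7 = -175753/7 ≈ -25108.)
g + w(S((-3 + 14)*(-12 - 10)), 504) = -175753/7 + (132 + 504 + 2) = -175753/7 + 638 = -171287/7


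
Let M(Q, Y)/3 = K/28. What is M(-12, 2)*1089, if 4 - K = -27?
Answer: 101277/28 ≈ 3617.0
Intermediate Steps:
K = 31 (K = 4 - 1*(-27) = 4 + 27 = 31)
M(Q, Y) = 93/28 (M(Q, Y) = 3*(31/28) = 93/28)
M(-12, 2)*1089 = (93/28)*1089 = 101277/28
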